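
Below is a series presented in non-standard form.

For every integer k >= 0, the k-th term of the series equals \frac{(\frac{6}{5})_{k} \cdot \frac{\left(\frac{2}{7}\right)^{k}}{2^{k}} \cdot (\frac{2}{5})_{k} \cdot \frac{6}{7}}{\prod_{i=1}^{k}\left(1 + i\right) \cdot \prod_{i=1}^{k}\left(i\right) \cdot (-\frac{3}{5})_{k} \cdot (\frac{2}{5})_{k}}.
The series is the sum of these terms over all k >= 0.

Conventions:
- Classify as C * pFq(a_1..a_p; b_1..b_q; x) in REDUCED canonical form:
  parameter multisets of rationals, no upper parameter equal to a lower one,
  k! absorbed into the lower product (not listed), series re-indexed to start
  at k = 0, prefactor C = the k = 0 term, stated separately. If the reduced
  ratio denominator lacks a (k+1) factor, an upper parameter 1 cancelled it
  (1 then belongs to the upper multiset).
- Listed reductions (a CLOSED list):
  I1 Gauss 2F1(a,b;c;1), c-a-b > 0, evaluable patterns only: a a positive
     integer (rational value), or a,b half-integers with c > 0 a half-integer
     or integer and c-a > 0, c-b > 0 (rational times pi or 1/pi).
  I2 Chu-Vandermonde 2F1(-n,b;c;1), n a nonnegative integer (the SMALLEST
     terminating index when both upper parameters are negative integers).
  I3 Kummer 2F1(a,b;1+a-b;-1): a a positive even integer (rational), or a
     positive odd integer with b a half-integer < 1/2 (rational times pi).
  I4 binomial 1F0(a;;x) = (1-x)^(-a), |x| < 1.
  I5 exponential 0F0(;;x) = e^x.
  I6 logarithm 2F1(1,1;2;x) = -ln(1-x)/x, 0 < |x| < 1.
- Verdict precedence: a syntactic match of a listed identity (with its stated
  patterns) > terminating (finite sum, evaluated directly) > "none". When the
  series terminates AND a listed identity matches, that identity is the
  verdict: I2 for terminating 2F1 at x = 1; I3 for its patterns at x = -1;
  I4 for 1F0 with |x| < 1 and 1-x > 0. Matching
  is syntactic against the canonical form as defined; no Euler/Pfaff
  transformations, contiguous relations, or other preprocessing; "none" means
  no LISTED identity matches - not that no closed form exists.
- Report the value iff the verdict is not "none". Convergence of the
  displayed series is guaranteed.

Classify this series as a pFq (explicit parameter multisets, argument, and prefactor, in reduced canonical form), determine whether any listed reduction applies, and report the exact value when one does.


First insight: t_0 being \frac{6}{7}, the lower running product (prefactor 6/7) is a rising factorial.
Term ratio: r(k) = \frac{1}{7} * (k+\frac{6}{5}) / [(k-\frac{3}{5}) (k+2) (k+1)] - rational in k, leading ratio \frac{1}{7}; with t_0 = \frac{6}{7}, classification follows.

Prefactor \frac{6}{7}, argument \frac{1}{7}: 1F2 with upper {\frac{6}{5}} over lower {-\frac{3}{5}, 2}. Verdict: none here - no I1-I6 shape fits x = \frac{1}{7} with lower {-\frac{3}{5}, 2}.


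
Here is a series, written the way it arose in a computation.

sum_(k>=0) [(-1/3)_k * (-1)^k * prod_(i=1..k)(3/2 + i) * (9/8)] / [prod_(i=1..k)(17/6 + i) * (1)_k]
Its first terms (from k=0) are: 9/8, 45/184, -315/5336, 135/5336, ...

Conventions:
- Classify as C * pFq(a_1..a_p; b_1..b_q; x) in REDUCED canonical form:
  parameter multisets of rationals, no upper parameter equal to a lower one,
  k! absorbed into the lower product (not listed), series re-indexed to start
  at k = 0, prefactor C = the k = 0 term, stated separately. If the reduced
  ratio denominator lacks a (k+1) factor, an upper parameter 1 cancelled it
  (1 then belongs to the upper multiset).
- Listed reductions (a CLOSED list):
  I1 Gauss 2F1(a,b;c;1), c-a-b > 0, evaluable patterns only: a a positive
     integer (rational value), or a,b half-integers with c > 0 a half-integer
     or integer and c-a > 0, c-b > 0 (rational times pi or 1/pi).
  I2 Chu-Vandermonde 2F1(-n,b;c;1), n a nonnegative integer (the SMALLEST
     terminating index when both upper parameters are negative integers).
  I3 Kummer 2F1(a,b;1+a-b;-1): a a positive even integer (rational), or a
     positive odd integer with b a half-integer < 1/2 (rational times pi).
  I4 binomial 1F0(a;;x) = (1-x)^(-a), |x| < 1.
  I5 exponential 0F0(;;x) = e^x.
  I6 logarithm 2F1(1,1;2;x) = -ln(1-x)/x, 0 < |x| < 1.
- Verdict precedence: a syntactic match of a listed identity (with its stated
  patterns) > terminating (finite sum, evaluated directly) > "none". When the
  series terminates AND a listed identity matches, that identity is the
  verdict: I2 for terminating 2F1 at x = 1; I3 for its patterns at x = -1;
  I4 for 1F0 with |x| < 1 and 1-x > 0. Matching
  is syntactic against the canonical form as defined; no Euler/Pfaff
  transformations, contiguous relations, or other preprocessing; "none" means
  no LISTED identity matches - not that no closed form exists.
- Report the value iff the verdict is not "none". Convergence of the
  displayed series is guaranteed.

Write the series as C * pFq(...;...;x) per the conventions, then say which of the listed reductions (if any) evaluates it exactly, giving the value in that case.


With C = 9/8: the canonical form is 2F1(-1/3, 5/2; 23/6; -1). Verdict: none (x = -1): each listed identity misses the multisets {-1/3, 5/2} ; {23/6}.

The tell: with t_0 = 9/8, the lower running product (C = 9/8, x = -1) is a rising factorial.
Step ratio: r(k) = (-1) * (k-1/3) (k+5/2) / [(k+23/6) (k+1)] - rational; roots negated = parameters, x = (-1), C = 9/8.


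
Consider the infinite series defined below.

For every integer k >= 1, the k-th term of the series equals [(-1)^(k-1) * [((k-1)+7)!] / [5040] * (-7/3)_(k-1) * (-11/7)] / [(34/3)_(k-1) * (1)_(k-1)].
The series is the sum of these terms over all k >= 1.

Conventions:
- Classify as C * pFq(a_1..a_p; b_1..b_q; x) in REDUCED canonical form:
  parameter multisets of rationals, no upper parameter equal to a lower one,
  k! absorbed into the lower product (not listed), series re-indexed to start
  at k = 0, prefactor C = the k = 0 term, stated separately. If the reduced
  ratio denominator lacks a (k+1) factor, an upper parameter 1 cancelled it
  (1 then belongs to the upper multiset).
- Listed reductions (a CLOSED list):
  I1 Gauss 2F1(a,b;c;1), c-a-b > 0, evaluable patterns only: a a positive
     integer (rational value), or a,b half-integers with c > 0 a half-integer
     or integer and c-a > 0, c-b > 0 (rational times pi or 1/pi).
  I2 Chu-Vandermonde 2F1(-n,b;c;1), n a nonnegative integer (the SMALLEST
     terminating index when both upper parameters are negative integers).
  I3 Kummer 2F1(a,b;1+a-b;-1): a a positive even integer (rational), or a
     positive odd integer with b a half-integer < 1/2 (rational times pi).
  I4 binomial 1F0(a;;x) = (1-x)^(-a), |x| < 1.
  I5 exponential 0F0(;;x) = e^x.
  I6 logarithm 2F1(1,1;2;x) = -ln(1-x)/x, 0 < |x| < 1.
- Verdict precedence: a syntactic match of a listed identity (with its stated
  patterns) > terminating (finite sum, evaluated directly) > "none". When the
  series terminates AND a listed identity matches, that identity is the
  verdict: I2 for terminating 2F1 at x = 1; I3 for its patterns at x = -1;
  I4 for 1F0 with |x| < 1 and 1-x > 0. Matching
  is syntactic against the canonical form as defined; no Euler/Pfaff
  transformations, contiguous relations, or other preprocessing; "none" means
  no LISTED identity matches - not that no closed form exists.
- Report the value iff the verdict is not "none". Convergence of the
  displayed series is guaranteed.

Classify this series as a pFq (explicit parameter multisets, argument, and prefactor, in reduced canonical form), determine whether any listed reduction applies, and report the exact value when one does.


The series (x = -1) is 2F1: upper {-7/3, 8}, lower {34/3}, prefactor -11/7. Verdict: the Kummer evaluation I3 applies (x = -1; c = 34/3 equals 1+a-b for upper {-7/3, 8}: listed pattern). Hence: -18755/3402.

Key observation: with t_0 = -11/7, (1)_k (C = -11/7, x = -1) is k! itself.
Adjacent-term ratio: r(k) = (-1) * (k-7/3) (k+8) / [(k+34/3) (k+1)] - rational in k. x = (-1); t_0 = -11/7; negate the roots.


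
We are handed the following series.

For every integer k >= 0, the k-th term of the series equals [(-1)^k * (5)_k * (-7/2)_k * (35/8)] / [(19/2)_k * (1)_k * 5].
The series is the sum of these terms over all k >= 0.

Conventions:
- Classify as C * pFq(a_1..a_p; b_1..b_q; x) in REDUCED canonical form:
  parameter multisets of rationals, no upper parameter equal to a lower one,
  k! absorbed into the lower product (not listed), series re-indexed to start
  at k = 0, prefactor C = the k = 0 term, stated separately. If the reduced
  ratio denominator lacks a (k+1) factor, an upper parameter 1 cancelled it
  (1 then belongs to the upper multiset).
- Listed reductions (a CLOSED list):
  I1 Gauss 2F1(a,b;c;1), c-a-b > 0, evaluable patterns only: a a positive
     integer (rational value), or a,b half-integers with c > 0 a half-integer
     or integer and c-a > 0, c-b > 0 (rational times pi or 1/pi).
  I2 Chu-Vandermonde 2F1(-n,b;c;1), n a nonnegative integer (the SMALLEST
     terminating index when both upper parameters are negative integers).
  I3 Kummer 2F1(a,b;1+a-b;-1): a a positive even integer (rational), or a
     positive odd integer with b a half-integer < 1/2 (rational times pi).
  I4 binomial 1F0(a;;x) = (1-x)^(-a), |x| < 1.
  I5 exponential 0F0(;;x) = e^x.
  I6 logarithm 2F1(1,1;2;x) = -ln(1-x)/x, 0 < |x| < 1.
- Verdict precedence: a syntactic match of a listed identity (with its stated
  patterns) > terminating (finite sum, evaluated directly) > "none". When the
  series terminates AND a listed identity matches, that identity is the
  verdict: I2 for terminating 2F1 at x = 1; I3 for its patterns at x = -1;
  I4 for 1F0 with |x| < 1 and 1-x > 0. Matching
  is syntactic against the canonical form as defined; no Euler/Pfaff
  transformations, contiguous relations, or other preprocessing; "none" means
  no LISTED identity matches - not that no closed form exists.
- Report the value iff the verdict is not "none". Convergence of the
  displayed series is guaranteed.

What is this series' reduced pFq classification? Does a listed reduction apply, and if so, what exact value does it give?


At argument -1: a 2F1 with upper {-7/2, 5}, lower {19/2}, scaled by C = 7/8. Verdict: the Kummer evaluation I3 fires (x = -1; c = 19/2 equals 1+a-b for upper {-7/2, 5}: listed pattern). Sum: (5360355/4194304) * pi.

Structural cue: from the first term 7/8: the constant factors (C = 7/8, x = -1) combine into one prefactor.
Step ratio: r(k) = (-1) * (k-7/2) (k+5) / [(k+19/2) (k+1)] - rational in k, leading ratio (-1); with t_0 = 7/8, classification follows.


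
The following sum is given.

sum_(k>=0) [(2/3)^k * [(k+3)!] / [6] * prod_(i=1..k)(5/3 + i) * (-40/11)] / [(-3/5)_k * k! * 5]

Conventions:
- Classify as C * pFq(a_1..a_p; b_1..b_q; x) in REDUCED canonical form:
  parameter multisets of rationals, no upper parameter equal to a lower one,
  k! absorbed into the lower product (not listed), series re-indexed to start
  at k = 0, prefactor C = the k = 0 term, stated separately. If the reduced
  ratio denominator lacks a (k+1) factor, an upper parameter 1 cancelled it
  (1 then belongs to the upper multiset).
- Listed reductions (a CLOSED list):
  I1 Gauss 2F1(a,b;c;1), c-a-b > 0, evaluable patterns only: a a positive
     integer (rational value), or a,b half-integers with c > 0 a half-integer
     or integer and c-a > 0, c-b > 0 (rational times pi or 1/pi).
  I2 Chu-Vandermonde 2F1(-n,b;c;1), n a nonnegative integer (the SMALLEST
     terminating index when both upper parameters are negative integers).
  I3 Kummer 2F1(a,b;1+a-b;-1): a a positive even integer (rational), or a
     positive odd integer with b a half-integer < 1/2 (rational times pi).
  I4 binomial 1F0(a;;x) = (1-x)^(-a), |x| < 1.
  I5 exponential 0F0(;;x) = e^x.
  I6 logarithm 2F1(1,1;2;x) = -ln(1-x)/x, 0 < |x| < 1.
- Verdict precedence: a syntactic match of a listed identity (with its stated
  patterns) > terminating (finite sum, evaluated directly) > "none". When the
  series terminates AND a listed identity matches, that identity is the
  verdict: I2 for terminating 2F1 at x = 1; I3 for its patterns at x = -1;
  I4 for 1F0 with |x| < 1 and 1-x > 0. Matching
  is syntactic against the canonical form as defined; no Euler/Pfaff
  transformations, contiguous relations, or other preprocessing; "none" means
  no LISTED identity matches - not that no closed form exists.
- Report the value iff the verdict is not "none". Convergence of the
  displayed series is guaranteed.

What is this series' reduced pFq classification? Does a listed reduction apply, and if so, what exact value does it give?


The series (x = 2/3) is 2F1: upper {8/3, 4}, lower {-3/5}, prefactor -8/11. Verdict: none here - no I1-I6 shape fits x = 2/3 with lower {-3/5}.

Structural cue: x = (2/3) and the constant factors (C = -8/11) combine into one prefactor.
Step ratio: r(k) = (2/3) * (k+8/3) (k+4) / [(k-3/5) (k+1)] - rational; roots negated = parameters, x = (2/3), C = -8/11.


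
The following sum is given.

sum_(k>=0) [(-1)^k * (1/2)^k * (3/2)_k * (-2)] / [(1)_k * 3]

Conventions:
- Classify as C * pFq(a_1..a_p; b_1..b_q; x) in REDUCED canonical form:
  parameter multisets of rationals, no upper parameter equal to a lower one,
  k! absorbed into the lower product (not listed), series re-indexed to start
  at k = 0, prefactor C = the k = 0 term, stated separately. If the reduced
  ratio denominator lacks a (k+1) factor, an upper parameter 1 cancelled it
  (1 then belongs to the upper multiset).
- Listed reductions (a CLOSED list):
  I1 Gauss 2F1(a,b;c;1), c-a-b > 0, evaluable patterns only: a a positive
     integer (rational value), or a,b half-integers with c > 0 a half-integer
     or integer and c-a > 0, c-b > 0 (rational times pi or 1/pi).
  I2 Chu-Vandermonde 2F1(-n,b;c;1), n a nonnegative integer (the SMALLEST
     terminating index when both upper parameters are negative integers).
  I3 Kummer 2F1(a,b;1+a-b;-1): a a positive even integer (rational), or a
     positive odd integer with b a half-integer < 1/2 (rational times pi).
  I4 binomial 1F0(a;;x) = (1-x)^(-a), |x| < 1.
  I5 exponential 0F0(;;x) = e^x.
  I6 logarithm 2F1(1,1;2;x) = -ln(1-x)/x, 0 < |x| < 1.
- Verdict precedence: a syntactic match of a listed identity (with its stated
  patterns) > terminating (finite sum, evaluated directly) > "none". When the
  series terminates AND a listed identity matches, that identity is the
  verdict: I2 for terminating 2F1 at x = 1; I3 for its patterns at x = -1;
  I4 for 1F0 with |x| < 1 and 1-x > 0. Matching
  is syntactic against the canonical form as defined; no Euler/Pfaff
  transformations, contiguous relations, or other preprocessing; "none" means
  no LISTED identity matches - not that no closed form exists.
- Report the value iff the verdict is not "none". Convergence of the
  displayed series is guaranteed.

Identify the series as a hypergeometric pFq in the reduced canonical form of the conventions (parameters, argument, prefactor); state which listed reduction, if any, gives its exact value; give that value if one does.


This is -2/3 * 1F0(3/2; -; -1/2) in reduced canonical form. Verdict: binomial (I4) fires (the 1F0 binomial series: exponent -3/2, x = -1/2). Value: (-2/3) * (3/2)^(-3/2).

Key step: t_0 = -2/3 here, and the (-1)^k factor (C = -2/3) folds into the argument's sign.
Step ratio: r(k) = (-1/2) * (k+3/2) / [(k+1)] - poly over poly, x = (-1/2) from leading terms; C = -2/3 at k = 0.


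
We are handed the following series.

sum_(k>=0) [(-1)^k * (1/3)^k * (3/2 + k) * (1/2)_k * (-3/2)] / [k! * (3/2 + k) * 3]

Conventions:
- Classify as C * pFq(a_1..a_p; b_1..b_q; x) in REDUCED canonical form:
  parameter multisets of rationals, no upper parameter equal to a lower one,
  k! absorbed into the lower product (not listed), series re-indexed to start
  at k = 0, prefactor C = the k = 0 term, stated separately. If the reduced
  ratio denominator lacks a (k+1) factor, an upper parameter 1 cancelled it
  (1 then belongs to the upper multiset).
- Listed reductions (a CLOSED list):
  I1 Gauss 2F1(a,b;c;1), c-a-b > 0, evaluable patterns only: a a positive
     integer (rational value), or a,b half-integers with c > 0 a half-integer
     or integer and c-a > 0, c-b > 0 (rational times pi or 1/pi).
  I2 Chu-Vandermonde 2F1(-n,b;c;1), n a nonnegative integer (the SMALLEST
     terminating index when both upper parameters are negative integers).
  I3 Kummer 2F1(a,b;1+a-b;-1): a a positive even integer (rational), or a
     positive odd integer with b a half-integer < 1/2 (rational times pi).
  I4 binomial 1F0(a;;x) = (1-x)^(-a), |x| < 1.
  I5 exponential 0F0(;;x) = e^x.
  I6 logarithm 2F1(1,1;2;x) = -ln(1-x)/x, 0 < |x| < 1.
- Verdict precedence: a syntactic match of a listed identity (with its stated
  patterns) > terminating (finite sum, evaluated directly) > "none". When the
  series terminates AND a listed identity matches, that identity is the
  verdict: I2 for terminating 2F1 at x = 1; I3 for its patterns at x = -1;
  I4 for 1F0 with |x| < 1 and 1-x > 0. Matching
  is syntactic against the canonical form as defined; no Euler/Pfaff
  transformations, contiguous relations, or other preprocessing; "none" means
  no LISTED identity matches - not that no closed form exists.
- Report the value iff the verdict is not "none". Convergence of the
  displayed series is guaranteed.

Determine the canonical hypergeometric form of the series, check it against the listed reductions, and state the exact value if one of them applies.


This is -1/2 * 1F0(1/2; -; -1/3) in reduced canonical form. Verdict at x = -1/3: the binomial series (I4) matches (the 1F0 binomial series: exponent -1/2, x = -1/3). Sum: (-1/2) * (4/3)^(-1/2).

Structural cue: with t_0 = -1/2, the (-1)^k factor (C = -1/2, x = -1/3) folds into the argument's sign.
Adjacent-term ratio: r(k) = (-1/3) * (k+1/2) / [(k+1)] - rational in k. x = (-1/3); t_0 = -1/2; negate the roots.


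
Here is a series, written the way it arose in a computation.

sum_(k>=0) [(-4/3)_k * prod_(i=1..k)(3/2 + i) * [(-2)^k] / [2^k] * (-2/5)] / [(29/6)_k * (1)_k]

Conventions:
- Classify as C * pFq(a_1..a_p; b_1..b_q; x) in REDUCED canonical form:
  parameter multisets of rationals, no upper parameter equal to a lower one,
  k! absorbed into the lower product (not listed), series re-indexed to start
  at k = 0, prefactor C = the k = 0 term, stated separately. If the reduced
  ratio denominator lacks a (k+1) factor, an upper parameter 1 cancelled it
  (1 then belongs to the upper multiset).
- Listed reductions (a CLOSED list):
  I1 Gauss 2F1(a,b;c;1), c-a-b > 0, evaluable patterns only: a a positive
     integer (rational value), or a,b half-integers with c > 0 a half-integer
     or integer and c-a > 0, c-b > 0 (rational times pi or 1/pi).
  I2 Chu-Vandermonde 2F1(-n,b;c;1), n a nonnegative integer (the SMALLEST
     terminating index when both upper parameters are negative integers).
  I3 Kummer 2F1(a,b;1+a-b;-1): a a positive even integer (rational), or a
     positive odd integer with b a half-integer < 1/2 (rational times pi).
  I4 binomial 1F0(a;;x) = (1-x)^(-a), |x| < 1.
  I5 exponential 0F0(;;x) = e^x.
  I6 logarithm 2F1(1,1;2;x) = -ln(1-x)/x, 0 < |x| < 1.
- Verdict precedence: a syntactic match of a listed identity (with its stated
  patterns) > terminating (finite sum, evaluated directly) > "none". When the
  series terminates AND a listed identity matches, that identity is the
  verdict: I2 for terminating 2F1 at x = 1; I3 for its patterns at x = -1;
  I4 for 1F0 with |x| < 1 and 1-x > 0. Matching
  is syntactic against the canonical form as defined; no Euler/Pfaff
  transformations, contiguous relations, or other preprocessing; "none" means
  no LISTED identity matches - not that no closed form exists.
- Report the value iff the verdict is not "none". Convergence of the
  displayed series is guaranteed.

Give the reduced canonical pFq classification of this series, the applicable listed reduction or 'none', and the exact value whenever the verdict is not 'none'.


Key step: with t_0 = -2/5, (1)_k (C = -2/5, x = -1) is k! itself.
Adjacent-term ratio: r(k) = (-1) * (k-4/3) (k+5/2) / [(k+29/6) (k+1)] - rational in k. x = (-1); t_0 = -2/5; negate the roots.

Classification (C = -2/5): 2F1 with upper {-4/3, 5/2}, lower {29/6}, argument x = -1. Verdict: none. A 2F1 with upper {-4/3, 5/2} fits none of I1-I6 at x = -1; the sum runs forever.


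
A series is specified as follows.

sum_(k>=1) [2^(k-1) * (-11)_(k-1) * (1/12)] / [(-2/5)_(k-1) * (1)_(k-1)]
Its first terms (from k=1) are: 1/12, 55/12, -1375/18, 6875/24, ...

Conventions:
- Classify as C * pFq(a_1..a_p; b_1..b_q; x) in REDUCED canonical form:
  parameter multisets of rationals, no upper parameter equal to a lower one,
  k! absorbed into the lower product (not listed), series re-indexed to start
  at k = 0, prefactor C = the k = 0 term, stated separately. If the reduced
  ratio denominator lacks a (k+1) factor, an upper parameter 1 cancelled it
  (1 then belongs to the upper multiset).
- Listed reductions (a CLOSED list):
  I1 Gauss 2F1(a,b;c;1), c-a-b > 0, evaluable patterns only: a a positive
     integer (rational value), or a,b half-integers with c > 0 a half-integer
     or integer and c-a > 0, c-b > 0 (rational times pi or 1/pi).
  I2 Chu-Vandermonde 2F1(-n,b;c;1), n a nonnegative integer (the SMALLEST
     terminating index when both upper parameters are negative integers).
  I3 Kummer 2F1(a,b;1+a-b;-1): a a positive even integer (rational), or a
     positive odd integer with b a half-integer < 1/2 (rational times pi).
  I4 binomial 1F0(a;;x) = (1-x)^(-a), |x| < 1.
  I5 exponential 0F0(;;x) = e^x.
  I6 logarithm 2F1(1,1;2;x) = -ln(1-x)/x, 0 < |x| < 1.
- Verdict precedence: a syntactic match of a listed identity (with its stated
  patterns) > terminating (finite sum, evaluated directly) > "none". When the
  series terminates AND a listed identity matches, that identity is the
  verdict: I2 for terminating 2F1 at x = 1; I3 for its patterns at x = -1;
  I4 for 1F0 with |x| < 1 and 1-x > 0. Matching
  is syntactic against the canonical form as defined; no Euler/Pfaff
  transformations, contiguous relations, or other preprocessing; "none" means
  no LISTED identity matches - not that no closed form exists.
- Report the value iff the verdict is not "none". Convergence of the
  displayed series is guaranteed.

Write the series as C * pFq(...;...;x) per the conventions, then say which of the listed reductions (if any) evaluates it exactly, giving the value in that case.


The series (x = 2) is 1F1: upper {-11}, lower {-2/5}, prefactor 1/12. Verdict: terminating - no listed pattern fits, but -11 in the upper list cuts the series at k = 11; direct evaluation. Hence: 14010815339/27424675278.

The tell: x = 2 and (1)_k (C = 1/12) is k! itself.
Consecutive-term ratio: r(k) = 2 * (k-11) / [(k-2/5) (k+1)] - rational in k. x = 2; t_0 = 1/12; negate the roots.


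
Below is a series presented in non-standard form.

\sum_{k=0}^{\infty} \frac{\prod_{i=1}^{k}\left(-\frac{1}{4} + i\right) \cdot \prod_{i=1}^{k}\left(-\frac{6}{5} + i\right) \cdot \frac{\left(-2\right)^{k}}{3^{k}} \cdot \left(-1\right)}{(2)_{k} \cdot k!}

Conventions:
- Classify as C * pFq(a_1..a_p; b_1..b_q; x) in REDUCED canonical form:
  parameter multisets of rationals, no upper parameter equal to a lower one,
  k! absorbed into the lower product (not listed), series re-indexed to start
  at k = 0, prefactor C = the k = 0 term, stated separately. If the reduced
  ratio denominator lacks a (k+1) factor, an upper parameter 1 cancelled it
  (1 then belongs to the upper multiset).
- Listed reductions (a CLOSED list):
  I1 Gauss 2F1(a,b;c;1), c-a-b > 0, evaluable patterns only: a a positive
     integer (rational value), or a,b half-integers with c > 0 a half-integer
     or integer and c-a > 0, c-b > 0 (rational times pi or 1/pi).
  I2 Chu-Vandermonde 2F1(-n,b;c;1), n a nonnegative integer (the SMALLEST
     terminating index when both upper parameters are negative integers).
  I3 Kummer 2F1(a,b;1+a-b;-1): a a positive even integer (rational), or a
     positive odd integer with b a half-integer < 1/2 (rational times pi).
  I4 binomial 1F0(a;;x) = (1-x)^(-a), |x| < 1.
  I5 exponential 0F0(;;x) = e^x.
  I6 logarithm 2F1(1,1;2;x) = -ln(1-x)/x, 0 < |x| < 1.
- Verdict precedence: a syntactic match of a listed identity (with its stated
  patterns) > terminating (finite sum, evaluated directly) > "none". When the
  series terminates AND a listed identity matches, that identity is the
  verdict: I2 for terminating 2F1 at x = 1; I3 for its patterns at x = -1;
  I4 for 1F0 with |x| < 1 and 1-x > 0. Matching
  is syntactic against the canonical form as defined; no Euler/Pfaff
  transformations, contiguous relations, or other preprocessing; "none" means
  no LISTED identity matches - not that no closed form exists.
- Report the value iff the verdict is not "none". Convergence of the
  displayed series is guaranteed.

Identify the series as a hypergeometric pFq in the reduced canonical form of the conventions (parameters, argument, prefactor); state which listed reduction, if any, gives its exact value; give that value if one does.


x = -\frac{2}{3} here; the reduced form reads 2F1, upper {-\frac{1}{5}, \frac{3}{4}}, lower {2}, C = -1. Verdict: none. Every listed pattern misses the 2F1 form at -\frac{2}{3}, upper {-\frac{1}{5}, \frac{3}{4}}.

Key step: from the first term -1: the running product (C = -1, x = -2/3) telescopes to a rising factorial.
Consecutive-term ratio: r(k) = -\frac{2}{3} * (k-\frac{1}{5}) (k+\frac{3}{4}) / [(k+2) (k+1)] - rational; roots negated = parameters, x = -\frac{2}{3}, C = -1.


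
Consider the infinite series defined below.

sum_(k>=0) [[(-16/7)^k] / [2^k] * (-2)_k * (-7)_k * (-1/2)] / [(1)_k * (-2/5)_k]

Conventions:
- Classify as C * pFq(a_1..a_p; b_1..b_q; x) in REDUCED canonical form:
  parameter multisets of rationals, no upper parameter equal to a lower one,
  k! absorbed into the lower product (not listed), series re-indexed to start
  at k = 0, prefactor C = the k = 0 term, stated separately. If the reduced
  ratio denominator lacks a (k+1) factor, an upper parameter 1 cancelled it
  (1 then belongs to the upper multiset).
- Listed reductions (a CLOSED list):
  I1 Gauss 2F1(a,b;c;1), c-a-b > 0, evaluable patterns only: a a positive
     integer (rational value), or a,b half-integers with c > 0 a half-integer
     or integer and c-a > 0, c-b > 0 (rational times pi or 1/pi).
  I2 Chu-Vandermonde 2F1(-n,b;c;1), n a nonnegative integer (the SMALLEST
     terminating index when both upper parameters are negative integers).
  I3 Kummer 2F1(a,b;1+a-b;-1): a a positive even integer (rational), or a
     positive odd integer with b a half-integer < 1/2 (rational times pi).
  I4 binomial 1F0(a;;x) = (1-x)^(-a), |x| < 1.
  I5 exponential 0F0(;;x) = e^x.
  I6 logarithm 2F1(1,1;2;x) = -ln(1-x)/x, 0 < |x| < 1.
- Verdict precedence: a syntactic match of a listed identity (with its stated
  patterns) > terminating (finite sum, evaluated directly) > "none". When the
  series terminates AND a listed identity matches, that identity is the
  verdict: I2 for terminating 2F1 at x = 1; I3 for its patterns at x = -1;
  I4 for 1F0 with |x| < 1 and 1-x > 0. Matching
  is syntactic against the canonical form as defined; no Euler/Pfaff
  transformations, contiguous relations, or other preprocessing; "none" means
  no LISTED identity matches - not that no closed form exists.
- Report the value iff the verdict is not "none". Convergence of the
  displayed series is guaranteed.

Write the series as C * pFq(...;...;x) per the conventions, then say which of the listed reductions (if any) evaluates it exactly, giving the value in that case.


The series (x = -8/7) is 2F1: upper {-7, -2}, lower {-2/5}, prefactor -1/2. Verdict: terminating. (-2)_k vanishes past k = 2, leaving a 3-term sum, computed directly. Exact value: 1313/14.

Structural cue: x = (-8/7) and (1)_k (C = -1/2, x = -8/7) is k! itself.
Term ratio: r(k) = (-8/7) * (k-7) (k-2) / [(k-2/5) (k+1)] - rational; roots negated = parameters, x = (-8/7), C = -1/2.


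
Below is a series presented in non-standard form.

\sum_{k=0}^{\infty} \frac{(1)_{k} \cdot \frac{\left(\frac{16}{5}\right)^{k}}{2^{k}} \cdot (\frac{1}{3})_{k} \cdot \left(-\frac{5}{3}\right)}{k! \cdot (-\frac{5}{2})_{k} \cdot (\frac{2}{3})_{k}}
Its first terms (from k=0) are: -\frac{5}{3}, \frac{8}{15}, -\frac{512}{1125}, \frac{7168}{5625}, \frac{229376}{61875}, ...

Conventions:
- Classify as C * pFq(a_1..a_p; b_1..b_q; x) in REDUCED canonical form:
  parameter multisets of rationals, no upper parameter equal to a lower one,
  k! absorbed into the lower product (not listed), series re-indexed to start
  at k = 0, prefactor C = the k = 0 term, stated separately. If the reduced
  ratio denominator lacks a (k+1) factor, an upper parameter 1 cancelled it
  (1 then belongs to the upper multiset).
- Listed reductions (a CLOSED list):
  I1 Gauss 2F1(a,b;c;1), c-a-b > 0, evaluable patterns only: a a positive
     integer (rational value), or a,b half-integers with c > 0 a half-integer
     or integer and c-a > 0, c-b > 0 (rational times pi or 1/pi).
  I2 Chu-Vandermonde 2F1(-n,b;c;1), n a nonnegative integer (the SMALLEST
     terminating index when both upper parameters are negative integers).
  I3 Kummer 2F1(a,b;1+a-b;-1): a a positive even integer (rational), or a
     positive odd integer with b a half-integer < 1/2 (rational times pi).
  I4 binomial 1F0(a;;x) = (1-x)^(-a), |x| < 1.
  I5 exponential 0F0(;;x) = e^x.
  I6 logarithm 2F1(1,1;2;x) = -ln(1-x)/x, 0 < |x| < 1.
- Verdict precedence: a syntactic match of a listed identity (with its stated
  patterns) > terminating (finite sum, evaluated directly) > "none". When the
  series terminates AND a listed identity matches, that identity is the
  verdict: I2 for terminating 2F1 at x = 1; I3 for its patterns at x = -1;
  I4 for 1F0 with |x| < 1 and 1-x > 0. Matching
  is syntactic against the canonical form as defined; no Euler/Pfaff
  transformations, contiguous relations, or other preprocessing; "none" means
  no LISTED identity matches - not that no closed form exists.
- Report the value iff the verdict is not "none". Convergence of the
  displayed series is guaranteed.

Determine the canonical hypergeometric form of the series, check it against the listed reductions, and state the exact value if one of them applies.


Classification (C = -\frac{5}{3}): 2F2 with upper {\frac{1}{3}, 1}, lower {-\frac{5}{2}, \frac{2}{3}}, argument x = \frac{8}{5}. Verdict: none here - no I1-I6 shape fits x = \frac{8}{5} with lower {-\frac{5}{2}, \frac{2}{3}}.

First insight: t_0 = -\frac{5}{3} here, and the two k-th powers (C = -5/3, x = 8/5) combine into one argument.
Step ratio: r(k) = \frac{8}{5} * (k+\frac{1}{3}) (k+1) / [(k-\frac{5}{2}) (k+\frac{2}{3}) (k+1)] - rational; roots negated = parameters, x = \frac{8}{5}, C = -\frac{5}{3}.


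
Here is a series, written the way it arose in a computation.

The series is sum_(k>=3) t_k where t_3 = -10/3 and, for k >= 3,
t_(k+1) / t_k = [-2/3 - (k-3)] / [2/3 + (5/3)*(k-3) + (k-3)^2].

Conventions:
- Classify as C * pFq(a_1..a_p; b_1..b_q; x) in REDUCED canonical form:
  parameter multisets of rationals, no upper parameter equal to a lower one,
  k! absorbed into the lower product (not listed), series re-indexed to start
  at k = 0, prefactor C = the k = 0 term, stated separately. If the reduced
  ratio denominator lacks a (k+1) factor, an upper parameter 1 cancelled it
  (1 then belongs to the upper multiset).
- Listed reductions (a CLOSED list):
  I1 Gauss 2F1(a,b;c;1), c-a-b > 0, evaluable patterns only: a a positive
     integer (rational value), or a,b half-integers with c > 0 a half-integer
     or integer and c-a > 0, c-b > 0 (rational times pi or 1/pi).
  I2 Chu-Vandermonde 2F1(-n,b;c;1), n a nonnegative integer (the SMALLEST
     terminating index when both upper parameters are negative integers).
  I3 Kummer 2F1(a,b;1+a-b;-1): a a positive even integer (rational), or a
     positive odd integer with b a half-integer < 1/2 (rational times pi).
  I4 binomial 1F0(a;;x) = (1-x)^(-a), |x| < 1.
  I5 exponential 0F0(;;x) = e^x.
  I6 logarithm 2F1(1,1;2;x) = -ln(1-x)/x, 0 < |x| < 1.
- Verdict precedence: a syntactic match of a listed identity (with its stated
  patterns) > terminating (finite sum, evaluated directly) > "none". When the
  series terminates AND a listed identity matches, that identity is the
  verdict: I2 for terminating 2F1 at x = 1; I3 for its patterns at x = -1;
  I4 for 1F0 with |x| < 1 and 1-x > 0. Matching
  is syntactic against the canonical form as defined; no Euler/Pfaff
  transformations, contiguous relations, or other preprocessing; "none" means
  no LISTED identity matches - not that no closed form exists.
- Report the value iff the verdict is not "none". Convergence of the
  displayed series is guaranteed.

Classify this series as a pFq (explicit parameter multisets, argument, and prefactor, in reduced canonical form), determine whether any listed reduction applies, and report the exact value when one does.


This is -10/3 * 0F0(-; -; -1) in reduced canonical form. Verdict: the I5 exponential reduction applies (the 0F0 exponential series at x = -1). Hence: (-10/3) * e^(-1).

Structural cue: x = (-1) and factor the ratio over Q (prefactor -10/3): negated roots = parameters.
Consecutive-term ratio: r(k) = (-1) * 1 / [(k+1)] ; factor over Q: parameters, x = (-1), and C = -10/3.


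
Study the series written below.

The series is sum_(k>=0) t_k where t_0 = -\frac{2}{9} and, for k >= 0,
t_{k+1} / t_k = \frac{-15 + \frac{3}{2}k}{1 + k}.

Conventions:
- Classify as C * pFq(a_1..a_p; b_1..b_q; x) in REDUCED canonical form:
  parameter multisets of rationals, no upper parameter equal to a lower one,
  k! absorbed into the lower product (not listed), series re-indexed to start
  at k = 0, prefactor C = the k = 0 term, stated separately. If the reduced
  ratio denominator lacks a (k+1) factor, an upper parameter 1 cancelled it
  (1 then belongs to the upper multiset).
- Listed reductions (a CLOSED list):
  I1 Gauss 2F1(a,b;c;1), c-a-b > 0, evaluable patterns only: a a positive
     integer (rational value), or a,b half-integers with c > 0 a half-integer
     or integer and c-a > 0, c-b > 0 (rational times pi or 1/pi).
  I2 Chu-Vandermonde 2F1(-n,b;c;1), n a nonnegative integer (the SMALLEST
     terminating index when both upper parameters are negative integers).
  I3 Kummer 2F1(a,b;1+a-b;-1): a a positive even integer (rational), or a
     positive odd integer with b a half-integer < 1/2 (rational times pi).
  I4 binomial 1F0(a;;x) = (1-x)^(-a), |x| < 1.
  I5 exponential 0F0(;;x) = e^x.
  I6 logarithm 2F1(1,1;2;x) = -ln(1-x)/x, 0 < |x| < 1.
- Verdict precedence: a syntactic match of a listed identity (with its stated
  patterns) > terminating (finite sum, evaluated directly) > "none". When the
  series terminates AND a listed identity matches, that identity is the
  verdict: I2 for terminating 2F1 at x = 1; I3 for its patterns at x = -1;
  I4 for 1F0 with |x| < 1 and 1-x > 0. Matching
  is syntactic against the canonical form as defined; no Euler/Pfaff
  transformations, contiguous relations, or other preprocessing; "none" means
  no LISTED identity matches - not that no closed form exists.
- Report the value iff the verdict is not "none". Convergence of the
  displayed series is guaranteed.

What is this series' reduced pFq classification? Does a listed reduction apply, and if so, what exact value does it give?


x = \frac{3}{2} here; the reduced form reads 1F0, upper {-10}, lower {-}, C = -\frac{2}{9}. Verdict: terminating - no listed pattern fits, but -10 in the upper list cuts the series at k = 10; direct evaluation. Value: -\frac{1}{4608}.

Key step: from the first term -\frac{2}{9}: the expanded ratio factors over Q; C = -2/9, x = 3/2, roots give parameters.
Step ratio: r(k) = \frac{3}{2} * (k-10) / [(k+1)] - rational; roots negated = parameters, x = \frac{3}{2}, C = -\frac{2}{9}.


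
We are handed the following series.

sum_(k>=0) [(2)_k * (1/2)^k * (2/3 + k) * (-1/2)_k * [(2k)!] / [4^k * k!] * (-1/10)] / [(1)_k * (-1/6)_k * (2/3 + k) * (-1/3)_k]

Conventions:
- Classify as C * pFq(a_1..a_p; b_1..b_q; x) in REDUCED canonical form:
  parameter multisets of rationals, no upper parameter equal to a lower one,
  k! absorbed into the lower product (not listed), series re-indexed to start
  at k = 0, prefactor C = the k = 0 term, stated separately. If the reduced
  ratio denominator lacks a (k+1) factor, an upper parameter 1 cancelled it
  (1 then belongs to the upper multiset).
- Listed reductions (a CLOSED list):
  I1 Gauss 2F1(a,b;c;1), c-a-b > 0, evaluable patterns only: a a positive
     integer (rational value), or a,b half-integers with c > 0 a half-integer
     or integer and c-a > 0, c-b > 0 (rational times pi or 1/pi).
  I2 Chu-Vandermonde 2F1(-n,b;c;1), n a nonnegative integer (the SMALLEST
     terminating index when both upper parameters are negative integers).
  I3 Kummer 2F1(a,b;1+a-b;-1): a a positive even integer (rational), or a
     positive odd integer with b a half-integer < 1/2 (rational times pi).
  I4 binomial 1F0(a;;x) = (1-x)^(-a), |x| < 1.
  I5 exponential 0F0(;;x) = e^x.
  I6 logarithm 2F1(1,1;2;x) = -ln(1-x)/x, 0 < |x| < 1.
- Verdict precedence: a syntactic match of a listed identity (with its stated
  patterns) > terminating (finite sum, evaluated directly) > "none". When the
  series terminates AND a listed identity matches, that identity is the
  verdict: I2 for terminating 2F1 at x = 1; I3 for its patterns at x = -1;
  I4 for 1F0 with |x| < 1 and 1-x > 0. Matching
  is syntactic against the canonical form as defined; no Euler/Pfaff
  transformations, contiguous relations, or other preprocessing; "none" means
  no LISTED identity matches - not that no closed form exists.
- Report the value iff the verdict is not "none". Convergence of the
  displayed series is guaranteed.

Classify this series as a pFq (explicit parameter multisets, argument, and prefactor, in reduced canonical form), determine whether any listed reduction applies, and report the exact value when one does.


Canonical form: C = -1/10 times 3F2 with upper {-1/2, 1/2, 2}, lower {-1/3, -1/6}, x = 1/2. Verdict: none - this 3F2 at x = 1/2 matches no listed pattern, and upper {-1/2, 1/2, 2} holds no stopper.

Key step: from the first term -1/10: k + 2/3 divides numerator and denominator alike; C = -1/10 after cancelling.
Term ratio: r(k) = (1/2) * (k-1/2) (k+1/2) (k+2) / [(k-1/3) (k-1/6) (k+1)] - rational; roots negated = parameters, x = (1/2), C = -1/10.


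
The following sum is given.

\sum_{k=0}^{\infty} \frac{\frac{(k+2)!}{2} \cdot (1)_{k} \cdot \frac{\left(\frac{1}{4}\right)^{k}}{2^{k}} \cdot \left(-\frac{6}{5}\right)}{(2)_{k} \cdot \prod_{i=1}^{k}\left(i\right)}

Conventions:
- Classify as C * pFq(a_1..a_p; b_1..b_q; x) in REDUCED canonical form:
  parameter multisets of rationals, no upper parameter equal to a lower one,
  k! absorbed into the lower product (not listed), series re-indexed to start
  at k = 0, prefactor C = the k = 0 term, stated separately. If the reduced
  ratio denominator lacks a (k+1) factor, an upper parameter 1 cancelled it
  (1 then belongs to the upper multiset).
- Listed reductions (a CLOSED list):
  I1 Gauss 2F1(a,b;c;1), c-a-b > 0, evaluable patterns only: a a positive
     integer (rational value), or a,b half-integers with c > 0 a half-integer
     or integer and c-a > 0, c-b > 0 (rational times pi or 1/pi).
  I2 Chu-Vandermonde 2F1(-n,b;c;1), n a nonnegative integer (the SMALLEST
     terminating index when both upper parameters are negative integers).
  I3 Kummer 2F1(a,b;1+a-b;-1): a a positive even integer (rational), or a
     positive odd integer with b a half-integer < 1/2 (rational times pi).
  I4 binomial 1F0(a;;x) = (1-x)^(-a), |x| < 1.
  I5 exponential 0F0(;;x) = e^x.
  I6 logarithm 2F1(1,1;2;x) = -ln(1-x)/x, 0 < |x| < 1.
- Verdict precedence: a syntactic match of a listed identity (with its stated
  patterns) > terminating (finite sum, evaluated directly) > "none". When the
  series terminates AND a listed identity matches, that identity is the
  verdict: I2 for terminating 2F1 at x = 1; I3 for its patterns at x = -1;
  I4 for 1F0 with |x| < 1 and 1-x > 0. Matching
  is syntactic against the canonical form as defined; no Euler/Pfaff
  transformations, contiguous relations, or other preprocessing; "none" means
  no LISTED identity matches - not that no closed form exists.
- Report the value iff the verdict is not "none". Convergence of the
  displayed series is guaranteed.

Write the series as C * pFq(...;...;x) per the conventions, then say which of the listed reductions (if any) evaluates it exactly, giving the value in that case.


At argument \frac{1}{8}: a 2F1 with upper {1, 3}, lower {2}, scaled by C = -\frac{6}{5}. Verdict: no listed reduction: x = \frac{1}{8} and upper {1, 3} fail every I1-I6 pattern.

Key step: with t_0 = -\frac{6}{5}, the two k-th powers (prefactor -6/5) combine into one argument.
Consecutive-term ratio: r(k) = \frac{1}{8} * (k+1) (k+3) / [(k+2) (k+1)] - rational in k, leading ratio \frac{1}{8}; with t_0 = -\frac{6}{5}, classification follows.
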